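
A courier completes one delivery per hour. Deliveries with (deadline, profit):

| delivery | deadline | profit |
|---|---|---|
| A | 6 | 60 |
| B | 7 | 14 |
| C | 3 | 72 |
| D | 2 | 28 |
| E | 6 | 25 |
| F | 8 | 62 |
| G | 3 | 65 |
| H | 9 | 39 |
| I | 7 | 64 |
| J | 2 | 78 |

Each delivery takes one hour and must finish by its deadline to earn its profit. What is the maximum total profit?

479

Sort by profit descending; place each in the latest free slot ≤ its deadline.
Profit order: J=78 C=72 G=65 I=64 F=62 A=60 H=39 D=28 E=25 B=14
Assign: J→slot 2, C→slot 3, G→slot 1, I→slot 7, F→slot 8, A→slot 6, H→slot 9, D skipped, E→slot 5, B→slot 4.
Slots: [1:G] [2:J] [3:C] [4:B] [5:E] [6:A] [7:I] [8:F] [9:H]
Profit = 65 + 78 + 72 + 14 + 25 + 60 + 64 + 62 + 39 = 479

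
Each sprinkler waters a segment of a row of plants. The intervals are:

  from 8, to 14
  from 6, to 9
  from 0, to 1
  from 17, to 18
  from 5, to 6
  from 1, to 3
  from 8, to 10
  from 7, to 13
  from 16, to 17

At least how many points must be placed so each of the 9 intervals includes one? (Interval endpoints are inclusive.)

4

Sort by right endpoint; whenever an interval is uncovered, place a point at its right end.
Sorted: [0,1] [1,3] [5,6] [6,9] [8,10] [7,13] [8,14] [16,17] [17,18]
{[0,1],[1,3]} hit by 1; {[5,6],[6,9]} hit by 6; {[8,10],[7,13],[8,14]} hit by 10; {[16,17],[17,18]} hit by 17.
Points: 1, 6, 10, 17 (4 total).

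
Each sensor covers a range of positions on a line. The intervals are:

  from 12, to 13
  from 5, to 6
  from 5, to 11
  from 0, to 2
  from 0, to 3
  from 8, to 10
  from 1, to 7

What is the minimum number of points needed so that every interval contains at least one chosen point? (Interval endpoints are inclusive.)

4

Sorted: [0,2] [0,3] [5,6] [1,7] [8,10] [5,11] [12,13]
{[0,2],[0,3]} hit by 2; {[5,6],[1,7]} hit by 6; {[8,10],[5,11]} hit by 10; {[12,13]} hit by 13.
Points: 2, 6, 10, 13 (4 total).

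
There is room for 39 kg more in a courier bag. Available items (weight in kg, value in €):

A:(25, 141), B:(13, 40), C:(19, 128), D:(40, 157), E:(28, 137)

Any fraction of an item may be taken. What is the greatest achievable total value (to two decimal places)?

240.80

Sort by value per unit weight and fill in that order.
Order: C (128/19=6.74) > A (141/25=5.64) > E (137/28=4.89) > D (157/40=3.92) > B (40/13=3.08)
Fill: take C (19 @ 128) → take 20/25 of A → 112.80; 39/39 used.
Total value = 240.80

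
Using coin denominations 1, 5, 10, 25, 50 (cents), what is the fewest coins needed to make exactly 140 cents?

Greedy: take as many of the largest coin as possible, then repeat with the remainder.
140 = 2×50 + 1×25 + 1×10 + 1×5
Total coins = 2 + 1 + 1 + 1 = 5

5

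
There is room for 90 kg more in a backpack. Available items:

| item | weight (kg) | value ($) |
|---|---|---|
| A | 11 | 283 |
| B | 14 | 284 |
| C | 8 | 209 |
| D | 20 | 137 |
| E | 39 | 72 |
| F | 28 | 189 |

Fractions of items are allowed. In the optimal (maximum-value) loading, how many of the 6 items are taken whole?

Ratios (sorted): C 26.12, A 25.73, B 20.29, D 6.85, F 6.75, E 1.85
take C (8 @ 209); take A (11 @ 283); take B (14 @ 284); take D (20 @ 137); take F (28 @ 189); take 9/39 of E → 16.62. Capacity used 90/90.
5 item(s) taken whole; one partial (take 9/39 of E).

5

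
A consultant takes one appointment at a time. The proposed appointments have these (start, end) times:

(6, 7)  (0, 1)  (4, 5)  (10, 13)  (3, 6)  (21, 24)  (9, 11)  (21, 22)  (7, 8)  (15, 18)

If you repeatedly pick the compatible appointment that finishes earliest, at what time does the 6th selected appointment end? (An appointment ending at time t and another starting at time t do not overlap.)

18

By end time: (0,1), (4,5), (3,6), (6,7), (7,8), (9,11), (10,13), (15,18), (21,22), (21,24).
Pick (0,1); next start ≥ 1 → (4,5); next start ≥ 5 → (6,7); next start ≥ 7 → (7,8); next start ≥ 8 → (9,11); next start ≥ 11 → (15,18); next start ≥ 18 → (21,22).
Selected: (0,1) (4,5) (6,7) (7,8) (9,11) (15,18) (21,22)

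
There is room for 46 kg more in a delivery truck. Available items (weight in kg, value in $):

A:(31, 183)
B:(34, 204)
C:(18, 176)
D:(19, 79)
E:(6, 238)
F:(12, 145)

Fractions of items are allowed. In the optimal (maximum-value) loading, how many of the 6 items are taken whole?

3

Greedy by value/weight ratio, highest first.
Order: E (238/6=39.67) > F (145/12=12.08) > C (176/18=9.78) > B (204/34=6.00) > A (183/31=5.90) > D (79/19=4.16)
Fill: take E (6 @ 238) → take F (12 @ 145) → take C (18 @ 176) → take 10/34 of B → 60.00; 46/46 used.
3 item(s) taken whole; one partial (take 10/34 of B).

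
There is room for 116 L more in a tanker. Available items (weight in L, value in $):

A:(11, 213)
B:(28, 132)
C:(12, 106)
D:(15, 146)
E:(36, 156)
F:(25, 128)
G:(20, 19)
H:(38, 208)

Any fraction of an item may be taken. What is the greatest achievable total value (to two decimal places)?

871.71

Ratios (sorted): A 19.36, D 9.73, C 8.83, H 5.47, F 5.12, B 4.71, E 4.33, G 0.95
take A (11 @ 213); take D (15 @ 146); take C (12 @ 106); take H (38 @ 208); take F (25 @ 128); take 15/28 of B → 70.71. Capacity used 116/116.
Total value = 871.71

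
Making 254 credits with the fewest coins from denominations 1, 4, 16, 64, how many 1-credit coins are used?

2

Use the largest denomination that fits, subtract, and repeat.
254 = 3×64 + 3×16 + 3×4 + 2×1
Count of 1: 2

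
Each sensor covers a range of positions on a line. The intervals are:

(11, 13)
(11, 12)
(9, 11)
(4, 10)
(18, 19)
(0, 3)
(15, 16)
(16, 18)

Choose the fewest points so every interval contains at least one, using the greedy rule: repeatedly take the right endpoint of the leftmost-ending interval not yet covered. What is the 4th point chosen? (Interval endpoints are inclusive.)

Sort by right endpoint; whenever an interval is uncovered, place a point at its right end.
By right end: [0,3]  [4,10]  [9,11]  [11,12]  [11,13]  [15,16]  [16,18]  [18,19]
[0,3] uncovered → point at 3; [4,10] uncovered → point at 10; [11,12] uncovered → point at 12; [15,16] uncovered → point at 16; [18,19] uncovered → point at 19.
Points: 3, 10, 12, 16, 19 (5 total).

16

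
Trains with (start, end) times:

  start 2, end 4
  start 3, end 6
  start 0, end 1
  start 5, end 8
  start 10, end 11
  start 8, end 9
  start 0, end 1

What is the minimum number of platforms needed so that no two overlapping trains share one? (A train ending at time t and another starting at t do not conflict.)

2

starts: [0, 0, 2, 3, 5, 8, 10]
ends:   [1, 1, 4, 6, 8, 9, 11]
s0→1 s0→2  — peak 2.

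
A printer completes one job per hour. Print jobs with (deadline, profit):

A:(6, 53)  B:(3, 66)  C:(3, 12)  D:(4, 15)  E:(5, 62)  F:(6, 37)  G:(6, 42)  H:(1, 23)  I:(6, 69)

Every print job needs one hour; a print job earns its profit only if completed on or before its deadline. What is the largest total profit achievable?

329

Take jobs in profit order; each goes to the latest open slot no later than its deadline.
Profit order: I=69 B=66 E=62 A=53 G=42 F=37 H=23 D=15 C=12
Assign: I→slot 6, B→slot 3, E→slot 5, A→slot 4, G→slot 2, F→slot 1, H skipped, D skipped, C skipped.
Slots: [1:F] [2:G] [3:B] [4:A] [5:E] [6:I]
Profit = 37 + 42 + 66 + 53 + 62 + 69 = 329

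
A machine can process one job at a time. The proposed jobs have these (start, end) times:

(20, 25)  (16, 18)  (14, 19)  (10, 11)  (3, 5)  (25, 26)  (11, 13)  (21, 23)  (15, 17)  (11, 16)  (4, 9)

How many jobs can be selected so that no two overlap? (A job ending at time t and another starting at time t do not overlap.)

6

Order by finish time; keep every interval that doesn't clash with the previous kept one.
By end time: (3,5), (4,9), (10,11), (11,13), (11,16), (15,17), (16,18), (14,19), (21,23), (20,25), (25,26).
Pick (3,5); next start ≥ 5 → (10,11); next start ≥ 11 → (11,13); next start ≥ 13 → (15,17); next start ≥ 17 → (21,23); next start ≥ 23 → (25,26).
Selected 6 jobs.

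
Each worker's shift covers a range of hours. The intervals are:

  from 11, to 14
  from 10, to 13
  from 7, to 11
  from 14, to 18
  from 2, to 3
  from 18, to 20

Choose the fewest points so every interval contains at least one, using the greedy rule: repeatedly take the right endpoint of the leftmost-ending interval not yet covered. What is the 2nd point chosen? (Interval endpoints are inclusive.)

By right end: [2,3]  [7,11]  [10,13]  [11,14]  [14,18]  [18,20]
[2,3] uncovered → point at 3; [7,11] uncovered → point at 11; [14,18] uncovered → point at 18.
Points: 3, 11, 18 (3 total).

11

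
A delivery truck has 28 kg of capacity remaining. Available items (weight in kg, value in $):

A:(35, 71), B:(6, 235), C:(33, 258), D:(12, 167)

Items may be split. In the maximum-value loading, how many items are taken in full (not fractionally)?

Greedy by value/weight ratio, highest first.
Ratios (sorted): B 39.17, D 13.92, C 7.82, A 2.03
take B (6 @ 235); take D (12 @ 167); take 10/33 of C → 78.18. Capacity used 28/28.
2 item(s) taken whole; one partial (take 10/33 of C).

2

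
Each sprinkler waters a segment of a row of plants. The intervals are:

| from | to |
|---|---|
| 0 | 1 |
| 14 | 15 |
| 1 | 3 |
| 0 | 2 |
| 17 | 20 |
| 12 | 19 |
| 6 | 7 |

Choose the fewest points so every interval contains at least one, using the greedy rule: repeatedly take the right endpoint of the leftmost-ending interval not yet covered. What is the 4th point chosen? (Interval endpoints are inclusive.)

Process intervals by earliest right end; each time one isn't hit yet, stab at its right endpoint.
Sorted: [0,1] [0,2] [1,3] [6,7] [14,15] [12,19] [17,20]
{[0,1],[0,2],[1,3]} hit by 1; {[6,7]} hit by 7; {[14,15],[12,19]} hit by 15; {[17,20]} hit by 20.
Points: 1, 7, 15, 20 (4 total).

20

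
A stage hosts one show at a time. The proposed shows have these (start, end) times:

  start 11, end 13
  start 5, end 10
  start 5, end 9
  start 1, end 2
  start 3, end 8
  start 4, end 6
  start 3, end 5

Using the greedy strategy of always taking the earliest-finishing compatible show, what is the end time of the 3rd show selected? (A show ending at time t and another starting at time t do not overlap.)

9

Order by finish time; keep every interval that doesn't clash with the previous kept one.
By end time: (1,2), (3,5), (4,6), (3,8), (5,9), (5,10), (11,13).
Pick (1,2); next start ≥ 2 → (3,5); next start ≥ 5 → (5,9); next start ≥ 9 → (11,13).
Selected: (1,2) (3,5) (5,9) (11,13)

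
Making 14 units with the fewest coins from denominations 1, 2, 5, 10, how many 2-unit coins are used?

14 − 1×10→4 − 2×2→0
Count of 2: 2

2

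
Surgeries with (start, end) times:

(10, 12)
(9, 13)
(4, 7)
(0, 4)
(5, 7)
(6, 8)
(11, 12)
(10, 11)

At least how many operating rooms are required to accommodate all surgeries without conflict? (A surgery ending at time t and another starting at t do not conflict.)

starts: [0, 4, 5, 6, 9, 10, 10, 11]
ends:   [4, 7, 7, 8, 11, 12, 12, 13]
s0→1 e4→0 s4→1 s5→2 s6→3  — peak 3.

3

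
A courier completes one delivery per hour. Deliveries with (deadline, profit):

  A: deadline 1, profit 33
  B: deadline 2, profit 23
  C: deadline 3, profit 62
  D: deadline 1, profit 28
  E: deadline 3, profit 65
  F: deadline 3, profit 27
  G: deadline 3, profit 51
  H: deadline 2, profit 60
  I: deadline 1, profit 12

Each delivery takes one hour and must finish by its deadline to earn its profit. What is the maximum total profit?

Take jobs in profit order; each goes to the latest open slot no later than its deadline.
Profit order: E=65 C=62 H=60 G=51 A=33 D=28 F=27 B=23 I=12
Assign: E→slot 3, C→slot 2, H→slot 1, G skipped, A skipped, D skipped, F skipped, B skipped, I skipped.
Slots: [1:H] [2:C] [3:E]
Profit = 60 + 62 + 65 = 187

187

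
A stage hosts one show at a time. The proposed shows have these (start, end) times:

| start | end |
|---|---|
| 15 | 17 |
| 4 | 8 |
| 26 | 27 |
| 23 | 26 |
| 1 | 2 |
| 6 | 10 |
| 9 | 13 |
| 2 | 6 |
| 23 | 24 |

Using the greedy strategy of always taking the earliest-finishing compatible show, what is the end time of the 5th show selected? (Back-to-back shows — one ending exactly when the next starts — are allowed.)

24

Greedy by earliest finish: after sorting by end time, pick each interval compatible with the last pick.
By end time: (1,2), (2,6), (4,8), (6,10), (9,13), (15,17), (23,24), (23,26), (26,27).
Pick (1,2); next start ≥ 2 → (2,6); next start ≥ 6 → (6,10); next start ≥ 10 → (15,17); next start ≥ 17 → (23,24); next start ≥ 24 → (26,27).
Selected: (1,2) (2,6) (6,10) (15,17) (23,24) (26,27)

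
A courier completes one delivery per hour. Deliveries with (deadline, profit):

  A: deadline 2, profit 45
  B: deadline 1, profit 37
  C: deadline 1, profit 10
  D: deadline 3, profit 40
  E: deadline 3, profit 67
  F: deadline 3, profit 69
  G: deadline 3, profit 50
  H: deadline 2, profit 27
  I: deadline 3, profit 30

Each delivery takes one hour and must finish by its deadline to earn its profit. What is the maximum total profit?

186

Take jobs in profit order; each goes to the latest open slot no later than its deadline.
Profit order: F=69 E=67 G=50 A=45 D=40 B=37 I=30 H=27 C=10
Assign: F→slot 3, E→slot 2, G→slot 1, A skipped, D skipped, B skipped, I skipped, H skipped, C skipped.
Slots: [1:G] [2:E] [3:F]
Profit = 50 + 67 + 69 = 186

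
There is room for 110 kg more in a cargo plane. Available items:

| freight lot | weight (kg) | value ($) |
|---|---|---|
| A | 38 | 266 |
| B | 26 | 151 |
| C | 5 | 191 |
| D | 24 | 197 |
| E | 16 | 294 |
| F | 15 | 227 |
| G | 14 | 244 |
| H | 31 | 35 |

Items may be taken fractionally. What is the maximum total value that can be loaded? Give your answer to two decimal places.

Order: C (191/5=38.20) > E (294/16=18.38) > G (244/14=17.43) > F (227/15=15.13) > D (197/24=8.21) > A (266/38=7.00) > B (151/26=5.81) > H (35/31=1.13)
Fill: take C (5 @ 191) → take E (16 @ 294) → take G (14 @ 244) → take F (15 @ 227) → take D (24 @ 197) → take 36/38 of A → 252.00; 110/110 used.
Total value = 1405.00

1405.00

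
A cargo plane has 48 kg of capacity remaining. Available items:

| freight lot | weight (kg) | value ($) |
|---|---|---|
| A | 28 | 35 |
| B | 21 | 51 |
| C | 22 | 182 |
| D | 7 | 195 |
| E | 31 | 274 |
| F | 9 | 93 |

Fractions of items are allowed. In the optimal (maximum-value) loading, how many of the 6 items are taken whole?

3

Sort by value per unit weight and fill in that order.
Ratios (sorted): D 27.86, F 10.33, E 8.84, C 8.27, B 2.43, A 1.25
take D (7 @ 195); take F (9 @ 93); take E (31 @ 274); take 1/22 of C → 8.27. Capacity used 48/48.
3 item(s) taken whole; one partial (take 1/22 of C).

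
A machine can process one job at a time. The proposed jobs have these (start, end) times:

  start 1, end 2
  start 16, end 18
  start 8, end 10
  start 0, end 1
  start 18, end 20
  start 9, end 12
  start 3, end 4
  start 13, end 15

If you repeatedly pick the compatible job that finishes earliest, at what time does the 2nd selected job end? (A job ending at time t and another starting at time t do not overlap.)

Greedy by earliest finish: after sorting by end time, pick each interval compatible with the last pick.
Sorted by end: (0,1)  (1,2)  (3,4)  (8,10)  (9,12)  (13,15)  (16,18)  (18,20)
take (0,1); take (1,2); take (3,4); take (8,10); skip (9,12); take (13,15); take (16,18); take (18,20).
Selected: (0,1) (1,2) (3,4) (8,10) (13,15) (16,18) (18,20)

2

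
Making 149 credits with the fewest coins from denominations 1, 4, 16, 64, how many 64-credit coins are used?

2

Greedy: take as many of the largest coin as possible, then repeat with the remainder.
149 = 2×64 + 1×16 + 1×4 + 1×1
Count of 64: 2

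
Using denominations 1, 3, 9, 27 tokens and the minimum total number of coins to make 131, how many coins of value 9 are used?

2

Use the largest denomination that fits, subtract, and repeat.
131 − 4×27→23 − 2×9→5 − 1×3→2 − 2×1→0
Count of 9: 2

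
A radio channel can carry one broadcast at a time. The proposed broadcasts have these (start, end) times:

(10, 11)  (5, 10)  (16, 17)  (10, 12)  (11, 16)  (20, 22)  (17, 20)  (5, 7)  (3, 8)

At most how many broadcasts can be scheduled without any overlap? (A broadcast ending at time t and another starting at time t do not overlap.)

Sort by end time and greedily take each interval whose start is ≥ the last chosen end.
Sorted by end: (5,7)  (3,8)  (5,10)  (10,11)  (10,12)  (11,16)  (16,17)  (17,20)  (20,22)
take (5,7); take (10,11); take (11,16); take (16,17); take (17,20); take (20,22).
Selected 6 broadcasts.

6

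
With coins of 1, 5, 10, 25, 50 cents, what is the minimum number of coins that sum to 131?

Greedy: take as many of the largest coin as possible, then repeat with the remainder.
131 = 2×50 + 1×25 + 1×5 + 1×1
Total coins = 2 + 1 + 1 + 1 = 5

5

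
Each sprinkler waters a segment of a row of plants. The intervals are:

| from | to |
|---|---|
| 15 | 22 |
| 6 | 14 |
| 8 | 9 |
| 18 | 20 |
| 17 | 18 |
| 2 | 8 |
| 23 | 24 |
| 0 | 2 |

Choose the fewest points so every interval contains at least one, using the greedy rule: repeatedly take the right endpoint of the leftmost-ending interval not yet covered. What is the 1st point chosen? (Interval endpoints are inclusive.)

2

Process intervals by earliest right end; each time one isn't hit yet, stab at its right endpoint.
By right end: [0,2]  [2,8]  [8,9]  [6,14]  [17,18]  [18,20]  [15,22]  [23,24]
[0,2] uncovered → point at 2; [8,9] uncovered → point at 9; [17,18] uncovered → point at 18; [23,24] uncovered → point at 24.
Points: 2, 9, 18, 24 (4 total).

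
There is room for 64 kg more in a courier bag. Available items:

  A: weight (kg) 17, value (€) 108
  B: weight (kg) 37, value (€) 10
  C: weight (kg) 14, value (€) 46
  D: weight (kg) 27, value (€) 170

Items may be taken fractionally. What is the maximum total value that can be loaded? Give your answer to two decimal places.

325.62

Order: A (108/17=6.35) > D (170/27=6.30) > C (46/14=3.29) > B (10/37=0.27)
Fill: take A (17 @ 108) → take D (27 @ 170) → take C (14 @ 46) → take 6/37 of B → 1.62; 64/64 used.
Total value = 325.62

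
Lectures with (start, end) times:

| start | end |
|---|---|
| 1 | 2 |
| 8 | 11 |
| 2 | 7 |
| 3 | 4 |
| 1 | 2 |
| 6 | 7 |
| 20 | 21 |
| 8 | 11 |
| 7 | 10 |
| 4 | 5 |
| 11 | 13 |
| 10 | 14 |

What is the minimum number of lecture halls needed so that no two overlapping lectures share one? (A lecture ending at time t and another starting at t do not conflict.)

3

starts: [1, 1, 2, 3, 4, 6, 7, 8, 8, 10, 11, 20]
ends:   [2, 2, 4, 5, 7, 7, 10, 11, 11, 13, 14, 21]
s1→1 s1→2 e2→1 e2→0 s2→1 s3→2 e4→1 s4→2 e5→1 s6→2 e7→1 e7→0 s7→1 s8→2 s8→3  — peak 3.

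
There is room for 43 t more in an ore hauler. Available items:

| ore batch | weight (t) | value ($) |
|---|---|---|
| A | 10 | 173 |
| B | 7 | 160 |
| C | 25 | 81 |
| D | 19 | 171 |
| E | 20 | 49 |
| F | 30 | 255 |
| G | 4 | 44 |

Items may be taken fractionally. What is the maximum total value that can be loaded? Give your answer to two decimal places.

Sort by value per unit weight and fill in that order.
Order: B (160/7=22.86) > A (173/10=17.30) > G (44/4=11.00) > D (171/19=9.00) > F (255/30=8.50) > C (81/25=3.24) > E (49/20=2.45)
Fill: take B (7 @ 160) → take A (10 @ 173) → take G (4 @ 44) → take D (19 @ 171) → take 3/30 of F → 25.50; 43/43 used.
Total value = 573.50

573.50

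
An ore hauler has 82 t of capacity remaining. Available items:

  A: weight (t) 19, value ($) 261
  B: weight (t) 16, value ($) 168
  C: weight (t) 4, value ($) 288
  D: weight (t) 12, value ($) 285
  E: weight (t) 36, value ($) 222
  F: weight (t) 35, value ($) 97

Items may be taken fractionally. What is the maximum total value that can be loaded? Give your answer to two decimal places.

1193.17

Greedy by value/weight ratio, highest first.
Ratios (sorted): C 72.00, D 23.75, A 13.74, B 10.50, E 6.17, F 2.77
take C (4 @ 288); take D (12 @ 285); take A (19 @ 261); take B (16 @ 168); take 31/36 of E → 191.17. Capacity used 82/82.
Total value = 1193.17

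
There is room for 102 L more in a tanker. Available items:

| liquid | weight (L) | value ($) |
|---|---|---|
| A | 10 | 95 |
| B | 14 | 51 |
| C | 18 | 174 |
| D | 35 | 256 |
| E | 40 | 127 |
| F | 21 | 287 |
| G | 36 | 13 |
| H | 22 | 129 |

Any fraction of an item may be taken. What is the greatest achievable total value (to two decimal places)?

Order: F (287/21=13.67) > C (174/18=9.67) > A (95/10=9.50) > D (256/35=7.31) > H (129/22=5.86) > B (51/14=3.64) > E (127/40=3.17) > G (13/36=0.36)
Fill: take F (21 @ 287) → take C (18 @ 174) → take A (10 @ 95) → take D (35 @ 256) → take 18/22 of H → 105.55; 102/102 used.
Total value = 917.55

917.55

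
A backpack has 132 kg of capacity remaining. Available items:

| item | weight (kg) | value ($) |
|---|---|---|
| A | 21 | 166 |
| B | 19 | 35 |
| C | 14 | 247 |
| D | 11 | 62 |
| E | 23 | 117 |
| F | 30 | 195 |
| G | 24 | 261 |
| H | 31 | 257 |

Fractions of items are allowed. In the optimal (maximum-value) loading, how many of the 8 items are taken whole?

Greedy by value/weight ratio, highest first.
Ratios (sorted): C 17.64, G 10.88, H 8.29, A 7.90, F 6.50, D 5.64, E 5.09, B 1.84
take C (14 @ 247); take G (24 @ 261); take H (31 @ 257); take A (21 @ 166); take F (30 @ 195); take D (11 @ 62); take 1/23 of E → 5.09. Capacity used 132/132.
6 item(s) taken whole; one partial (take 1/23 of E).

6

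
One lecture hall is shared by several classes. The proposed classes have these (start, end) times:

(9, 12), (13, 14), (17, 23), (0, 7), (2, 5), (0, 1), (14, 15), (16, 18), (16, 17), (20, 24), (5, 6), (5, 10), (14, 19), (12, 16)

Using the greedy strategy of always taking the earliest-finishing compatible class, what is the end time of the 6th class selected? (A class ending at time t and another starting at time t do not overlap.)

15

By end time: (0,1), (2,5), (5,6), (0,7), (5,10), (9,12), (13,14), (14,15), (12,16), (16,17), (16,18), (14,19), (17,23), (20,24).
Pick (0,1); next start ≥ 1 → (2,5); next start ≥ 5 → (5,6); next start ≥ 6 → (9,12); next start ≥ 12 → (13,14); next start ≥ 14 → (14,15); next start ≥ 15 → (16,17); next start ≥ 17 → (17,23).
Selected: (0,1) (2,5) (5,6) (9,12) (13,14) (14,15) (16,17) (17,23)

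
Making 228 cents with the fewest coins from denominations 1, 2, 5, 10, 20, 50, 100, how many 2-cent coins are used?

1

228 = 2×100 + 1×20 + 1×5 + 1×2 + 1×1
Count of 2: 1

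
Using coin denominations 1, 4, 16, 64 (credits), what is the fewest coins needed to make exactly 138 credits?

6

Greedy: take as many of the largest coin as possible, then repeat with the remainder.
138 = 2×64 + 2×4 + 2×1
Total coins = 2 + 2 + 2 = 6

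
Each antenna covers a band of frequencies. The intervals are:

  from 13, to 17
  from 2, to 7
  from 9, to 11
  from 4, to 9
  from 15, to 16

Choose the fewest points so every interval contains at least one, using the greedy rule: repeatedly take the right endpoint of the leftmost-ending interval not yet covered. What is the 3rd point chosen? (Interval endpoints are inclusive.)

16

By right end: [2,7]  [4,9]  [9,11]  [15,16]  [13,17]
[2,7] uncovered → point at 7; [9,11] uncovered → point at 11; [15,16] uncovered → point at 16.
Points: 7, 11, 16 (3 total).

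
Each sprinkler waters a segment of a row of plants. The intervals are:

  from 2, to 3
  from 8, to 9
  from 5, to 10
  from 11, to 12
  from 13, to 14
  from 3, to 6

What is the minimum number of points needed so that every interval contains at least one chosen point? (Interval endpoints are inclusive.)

4

Sort by right endpoint; whenever an interval is uncovered, place a point at its right end.
By right end: [2,3]  [3,6]  [8,9]  [5,10]  [11,12]  [13,14]
[2,3] uncovered → point at 3; [8,9] uncovered → point at 9; [11,12] uncovered → point at 12; [13,14] uncovered → point at 14.
Points: 3, 9, 12, 14 (4 total).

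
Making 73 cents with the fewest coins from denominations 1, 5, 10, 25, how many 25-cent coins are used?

73 − 2×25→23 − 2×10→3 − 3×1→0
Count of 25: 2

2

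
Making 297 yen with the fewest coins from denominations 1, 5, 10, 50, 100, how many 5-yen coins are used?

297 − 2×100→97 − 1×50→47 − 4×10→7 − 1×5→2 − 2×1→0
Count of 5: 1

1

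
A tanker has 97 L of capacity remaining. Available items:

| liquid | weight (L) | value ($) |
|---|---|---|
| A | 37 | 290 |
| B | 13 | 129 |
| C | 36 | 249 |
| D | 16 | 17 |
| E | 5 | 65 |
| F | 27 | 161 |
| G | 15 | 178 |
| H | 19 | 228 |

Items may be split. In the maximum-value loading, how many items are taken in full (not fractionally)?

Sort by value per unit weight and fill in that order.
Order: E (65/5=13.00) > H (228/19=12.00) > G (178/15=11.87) > B (129/13=9.92) > A (290/37=7.84) > C (249/36=6.92) > F (161/27=5.96) > D (17/16=1.06)
Fill: take E (5 @ 65) → take H (19 @ 228) → take G (15 @ 178) → take B (13 @ 129) → take A (37 @ 290) → take 8/36 of C → 55.33; 97/97 used.
5 item(s) taken whole; one partial (take 8/36 of C).

5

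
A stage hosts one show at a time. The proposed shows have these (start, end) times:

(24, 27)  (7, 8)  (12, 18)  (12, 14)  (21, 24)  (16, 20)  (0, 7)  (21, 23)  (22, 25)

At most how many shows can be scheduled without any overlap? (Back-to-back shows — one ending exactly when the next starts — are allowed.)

Order by finish time; keep every interval that doesn't clash with the previous kept one.
By end time: (0,7), (7,8), (12,14), (12,18), (16,20), (21,23), (21,24), (22,25), (24,27).
Pick (0,7); next start ≥ 7 → (7,8); next start ≥ 8 → (12,14); next start ≥ 14 → (16,20); next start ≥ 20 → (21,23); next start ≥ 23 → (24,27).
Selected 6 shows.

6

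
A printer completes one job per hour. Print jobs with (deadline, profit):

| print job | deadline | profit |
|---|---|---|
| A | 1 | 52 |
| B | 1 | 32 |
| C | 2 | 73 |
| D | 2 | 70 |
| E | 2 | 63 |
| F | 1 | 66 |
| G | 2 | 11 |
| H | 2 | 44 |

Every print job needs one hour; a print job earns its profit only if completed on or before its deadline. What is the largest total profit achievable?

143

Take jobs in profit order; each goes to the latest open slot no later than its deadline.
By profit: C(d2,73), D(d2,70), F(d1,66), E(d2,63), A(d1,52), H(d2,44), B(d1,32), G(d2,11)
C→slot 2; D→slot 1; F skipped; E skipped; A skipped; H skipped; B skipped; G skipped.
Profit = 70 + 73 = 143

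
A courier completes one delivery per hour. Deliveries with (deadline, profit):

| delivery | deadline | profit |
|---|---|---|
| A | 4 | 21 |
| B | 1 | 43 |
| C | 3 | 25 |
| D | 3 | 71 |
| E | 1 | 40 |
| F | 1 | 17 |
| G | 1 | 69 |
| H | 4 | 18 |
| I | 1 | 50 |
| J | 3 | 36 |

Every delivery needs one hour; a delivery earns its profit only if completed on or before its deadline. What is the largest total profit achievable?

197

By profit: D(d3,71), G(d1,69), I(d1,50), B(d1,43), E(d1,40), J(d3,36), C(d3,25), A(d4,21), H(d4,18), F(d1,17)
D→slot 3; G→slot 1; I skipped; B skipped; E skipped; J→slot 2; C skipped; A→slot 4; H skipped; F skipped.
Profit = 69 + 36 + 71 + 21 = 197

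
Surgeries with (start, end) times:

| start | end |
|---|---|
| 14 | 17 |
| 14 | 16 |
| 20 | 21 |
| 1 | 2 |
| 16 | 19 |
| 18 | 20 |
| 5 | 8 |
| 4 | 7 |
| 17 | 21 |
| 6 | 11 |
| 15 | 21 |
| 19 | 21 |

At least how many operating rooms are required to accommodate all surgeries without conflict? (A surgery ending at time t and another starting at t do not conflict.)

4

The answer is the maximum number of intervals overlapping at any instant.
Events (time:±→running): 1:+→1 2:-→0 4:+→1 5:+→2 6:+→3 7:-→2 8:-→1 11:-→0 14:+→1 14:+→2 15:+→3 16:-→2 16:+→3 17:-→2 17:+→3 18:+→4 … peak 4.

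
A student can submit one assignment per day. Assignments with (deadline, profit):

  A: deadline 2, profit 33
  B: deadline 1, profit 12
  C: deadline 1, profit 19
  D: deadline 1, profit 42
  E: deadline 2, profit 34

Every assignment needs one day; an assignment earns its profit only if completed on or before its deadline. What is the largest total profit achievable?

Profit order: D=42 E=34 A=33 C=19 B=12
Assign: D→slot 1, E→slot 2, A skipped, C skipped, B skipped.
Slots: [1:D] [2:E]
Profit = 42 + 34 = 76

76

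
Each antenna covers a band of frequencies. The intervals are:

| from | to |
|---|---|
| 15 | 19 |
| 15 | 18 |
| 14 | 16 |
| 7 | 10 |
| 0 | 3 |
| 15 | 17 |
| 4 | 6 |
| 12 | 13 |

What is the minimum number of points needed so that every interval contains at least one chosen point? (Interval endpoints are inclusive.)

5

Process intervals by earliest right end; each time one isn't hit yet, stab at its right endpoint.
Sorted: [0,3] [4,6] [7,10] [12,13] [14,16] [15,17] [15,18] [15,19]
{[0,3]} hit by 3; {[4,6]} hit by 6; {[7,10]} hit by 10; {[12,13]} hit by 13; {[14,16],[15,17],[15,18],[15,19]} hit by 16.
Points: 3, 6, 10, 13, 16 (5 total).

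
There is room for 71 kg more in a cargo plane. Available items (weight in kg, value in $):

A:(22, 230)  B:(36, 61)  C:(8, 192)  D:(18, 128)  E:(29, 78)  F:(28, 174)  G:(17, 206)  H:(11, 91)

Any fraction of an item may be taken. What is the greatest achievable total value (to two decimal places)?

811.44

Order: C (192/8=24.00) > G (206/17=12.12) > A (230/22=10.45) > H (91/11=8.27) > D (128/18=7.11) > F (174/28=6.21) > E (78/29=2.69) > B (61/36=1.69)
Fill: take C (8 @ 192) → take G (17 @ 206) → take A (22 @ 230) → take H (11 @ 91) → take 13/18 of D → 92.44; 71/71 used.
Total value = 811.44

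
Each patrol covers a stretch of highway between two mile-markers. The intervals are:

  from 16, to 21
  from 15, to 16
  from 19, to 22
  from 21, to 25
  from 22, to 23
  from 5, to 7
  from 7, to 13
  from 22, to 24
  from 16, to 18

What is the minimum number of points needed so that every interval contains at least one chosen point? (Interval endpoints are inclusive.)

3

Sorted: [5,7] [7,13] [15,16] [16,18] [16,21] [19,22] [22,23] [22,24] [21,25]
{[5,7],[7,13]} hit by 7; {[15,16],[16,18],[16,21]} hit by 16; {[19,22],[22,23],[22,24],[21,25]} hit by 22.
Points: 7, 16, 22 (3 total).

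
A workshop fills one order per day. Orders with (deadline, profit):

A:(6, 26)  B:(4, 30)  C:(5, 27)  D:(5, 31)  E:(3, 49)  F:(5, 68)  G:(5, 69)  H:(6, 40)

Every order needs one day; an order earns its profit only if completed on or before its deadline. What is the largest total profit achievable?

Take jobs in profit order; each goes to the latest open slot no later than its deadline.
By profit: G(d5,69), F(d5,68), E(d3,49), H(d6,40), D(d5,31), B(d4,30), C(d5,27), A(d6,26)
G→slot 5; F→slot 4; E→slot 3; H→slot 6; D→slot 2; B→slot 1; C skipped; A skipped.
Profit = 30 + 31 + 49 + 68 + 69 + 40 = 287

287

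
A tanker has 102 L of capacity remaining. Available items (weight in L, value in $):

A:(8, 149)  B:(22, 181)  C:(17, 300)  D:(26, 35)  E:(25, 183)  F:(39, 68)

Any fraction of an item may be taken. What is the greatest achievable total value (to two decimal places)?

Greedy by value/weight ratio, highest first.
Ratios (sorted): A 18.62, C 17.65, B 8.23, E 7.32, F 1.74, D 1.35
take A (8 @ 149); take C (17 @ 300); take B (22 @ 181); take E (25 @ 183); take 30/39 of F → 52.31. Capacity used 102/102.
Total value = 865.31

865.31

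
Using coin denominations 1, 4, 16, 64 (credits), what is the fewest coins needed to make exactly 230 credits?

230 = 3×64 + 2×16 + 1×4 + 2×1
Total coins = 3 + 2 + 1 + 2 = 8

8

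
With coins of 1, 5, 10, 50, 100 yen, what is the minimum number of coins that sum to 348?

Use the largest denomination that fits, subtract, and repeat.
348 − 3×100→48 − 4×10→8 − 1×5→3 − 3×1→0
Total coins = 3 + 4 + 1 + 3 = 11

11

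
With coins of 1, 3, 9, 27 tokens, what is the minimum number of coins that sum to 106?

Greedy: take as many of the largest coin as possible, then repeat with the remainder.
106 − 3×27→25 − 2×9→7 − 2×3→1 − 1×1→0
Total coins = 3 + 2 + 2 + 1 = 8

8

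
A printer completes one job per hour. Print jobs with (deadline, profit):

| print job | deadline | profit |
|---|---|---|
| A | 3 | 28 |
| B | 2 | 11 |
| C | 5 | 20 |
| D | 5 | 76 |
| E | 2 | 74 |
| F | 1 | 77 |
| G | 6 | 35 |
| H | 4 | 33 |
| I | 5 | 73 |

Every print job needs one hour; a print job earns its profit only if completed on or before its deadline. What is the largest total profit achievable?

368

By profit: F(d1,77), D(d5,76), E(d2,74), I(d5,73), G(d6,35), H(d4,33), A(d3,28), C(d5,20), B(d2,11)
F→slot 1; D→slot 5; E→slot 2; I→slot 4; G→slot 6; H→slot 3; A skipped; C skipped; B skipped.
Profit = 77 + 74 + 33 + 73 + 76 + 35 = 368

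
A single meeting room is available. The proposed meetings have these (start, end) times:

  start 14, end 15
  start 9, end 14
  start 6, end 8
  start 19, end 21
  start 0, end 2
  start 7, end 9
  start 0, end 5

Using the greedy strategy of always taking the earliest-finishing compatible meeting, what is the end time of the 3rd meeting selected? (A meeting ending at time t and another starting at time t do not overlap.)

14

By end time: (0,2), (0,5), (6,8), (7,9), (9,14), (14,15), (19,21).
Pick (0,2); next start ≥ 2 → (6,8); next start ≥ 8 → (9,14); next start ≥ 14 → (14,15); next start ≥ 15 → (19,21).
Selected: (0,2) (6,8) (9,14) (14,15) (19,21)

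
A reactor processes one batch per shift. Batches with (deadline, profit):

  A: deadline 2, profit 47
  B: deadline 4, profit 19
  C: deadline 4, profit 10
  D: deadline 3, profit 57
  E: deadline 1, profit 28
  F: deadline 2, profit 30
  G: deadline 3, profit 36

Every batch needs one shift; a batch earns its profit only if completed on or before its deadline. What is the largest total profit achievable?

Take jobs in profit order; each goes to the latest open slot no later than its deadline.
By profit: D(d3,57), A(d2,47), G(d3,36), F(d2,30), E(d1,28), B(d4,19), C(d4,10)
D→slot 3; A→slot 2; G→slot 1; F skipped; E skipped; B→slot 4; C skipped.
Profit = 36 + 47 + 57 + 19 = 159

159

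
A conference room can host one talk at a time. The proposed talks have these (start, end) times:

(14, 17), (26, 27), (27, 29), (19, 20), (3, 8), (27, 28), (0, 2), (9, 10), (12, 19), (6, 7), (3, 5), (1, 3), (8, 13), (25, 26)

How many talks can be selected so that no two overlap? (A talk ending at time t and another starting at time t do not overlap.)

9

Sorted by end: (0,2)  (1,3)  (3,5)  (6,7)  (3,8)  (9,10)  (8,13)  (14,17)  (12,19)  (19,20)  (25,26)  (26,27)  (27,28)  (27,29)
take (0,2); take (3,5); take (6,7); take (9,10); take (14,17); skip (12,19); take (19,20); take (25,26); take (26,27); take (27,28).
Selected 9 talks.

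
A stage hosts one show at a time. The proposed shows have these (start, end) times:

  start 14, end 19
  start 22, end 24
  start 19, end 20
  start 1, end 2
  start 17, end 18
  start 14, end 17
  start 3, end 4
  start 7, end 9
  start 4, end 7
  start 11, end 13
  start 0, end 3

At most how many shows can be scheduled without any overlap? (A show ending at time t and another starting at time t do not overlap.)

9

Order by finish time; keep every interval that doesn't clash with the previous kept one.
By end time: (1,2), (0,3), (3,4), (4,7), (7,9), (11,13), (14,17), (17,18), (14,19), (19,20), (22,24).
Pick (1,2); next start ≥ 2 → (3,4); next start ≥ 4 → (4,7); next start ≥ 7 → (7,9); next start ≥ 9 → (11,13); next start ≥ 13 → (14,17); next start ≥ 17 → (17,18); next start ≥ 18 → (19,20); next start ≥ 20 → (22,24).
Selected 9 shows.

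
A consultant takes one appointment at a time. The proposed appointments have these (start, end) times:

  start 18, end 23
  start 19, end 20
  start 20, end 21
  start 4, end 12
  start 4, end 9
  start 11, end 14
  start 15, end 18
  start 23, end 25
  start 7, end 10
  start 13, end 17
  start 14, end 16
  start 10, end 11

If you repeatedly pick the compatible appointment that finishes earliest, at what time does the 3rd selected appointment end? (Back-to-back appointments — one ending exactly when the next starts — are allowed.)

14

Greedy by earliest finish: after sorting by end time, pick each interval compatible with the last pick.
By end time: (4,9), (7,10), (10,11), (4,12), (11,14), (14,16), (13,17), (15,18), (19,20), (20,21), (18,23), (23,25).
Pick (4,9); next start ≥ 9 → (10,11); next start ≥ 11 → (11,14); next start ≥ 14 → (14,16); next start ≥ 16 → (19,20); next start ≥ 20 → (20,21); next start ≥ 21 → (23,25).
Selected: (4,9) (10,11) (11,14) (14,16) (19,20) (20,21) (23,25)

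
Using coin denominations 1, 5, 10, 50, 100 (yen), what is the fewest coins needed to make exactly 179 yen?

9

179 − 1×100→79 − 1×50→29 − 2×10→9 − 1×5→4 − 4×1→0
Total coins = 1 + 1 + 2 + 1 + 4 = 9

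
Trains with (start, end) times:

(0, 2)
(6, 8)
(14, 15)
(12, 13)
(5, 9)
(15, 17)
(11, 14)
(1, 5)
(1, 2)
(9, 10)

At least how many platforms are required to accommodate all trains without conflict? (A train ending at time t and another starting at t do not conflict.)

3

The answer is the maximum number of intervals overlapping at any instant.
Events (time:±→running): 0:+→1 1:+→2 1:+→3 … peak 3.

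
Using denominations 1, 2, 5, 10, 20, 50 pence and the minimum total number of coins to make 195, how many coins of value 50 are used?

3

Use the largest denomination that fits, subtract, and repeat.
195 = 3×50 + 2×20 + 1×5
Count of 50: 3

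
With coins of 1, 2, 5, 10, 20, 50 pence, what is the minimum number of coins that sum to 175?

5

175 = 3×50 + 1×20 + 1×5
Total coins = 3 + 1 + 1 = 5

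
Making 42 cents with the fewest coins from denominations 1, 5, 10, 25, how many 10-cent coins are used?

Use the largest denomination that fits, subtract, and repeat.
42 − 1×25→17 − 1×10→7 − 1×5→2 − 2×1→0
Count of 10: 1

1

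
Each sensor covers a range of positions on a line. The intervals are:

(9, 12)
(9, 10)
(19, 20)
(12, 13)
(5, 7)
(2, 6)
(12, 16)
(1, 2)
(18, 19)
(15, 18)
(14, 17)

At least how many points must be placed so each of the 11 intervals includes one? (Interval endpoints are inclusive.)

Sorted: [1,2] [2,6] [5,7] [9,10] [9,12] [12,13] [12,16] [14,17] [15,18] [18,19] [19,20]
{[1,2],[2,6]} hit by 2; {[5,7]} hit by 7; {[9,10],[9,12]} hit by 10; {[12,13],[12,16]} hit by 13; {[14,17],[15,18]} hit by 17; {[18,19],[19,20]} hit by 19.
Points: 2, 7, 10, 13, 17, 19 (6 total).

6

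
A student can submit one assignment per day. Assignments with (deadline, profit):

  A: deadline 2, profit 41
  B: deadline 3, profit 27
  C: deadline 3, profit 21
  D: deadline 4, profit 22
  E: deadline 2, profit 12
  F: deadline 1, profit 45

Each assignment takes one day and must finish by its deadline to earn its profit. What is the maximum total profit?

Take jobs in profit order; each goes to the latest open slot no later than its deadline.
Profit order: F=45 A=41 B=27 D=22 C=21 E=12
Assign: F→slot 1, A→slot 2, B→slot 3, D→slot 4, C skipped, E skipped.
Slots: [1:F] [2:A] [3:B] [4:D]
Profit = 45 + 41 + 27 + 22 = 135

135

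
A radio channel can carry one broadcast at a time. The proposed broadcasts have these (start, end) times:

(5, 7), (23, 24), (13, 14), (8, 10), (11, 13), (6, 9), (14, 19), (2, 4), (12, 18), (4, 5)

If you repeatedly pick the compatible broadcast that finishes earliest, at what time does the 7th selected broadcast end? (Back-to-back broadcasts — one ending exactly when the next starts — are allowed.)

19

Sorted by end: (2,4)  (4,5)  (5,7)  (6,9)  (8,10)  (11,13)  (13,14)  (12,18)  (14,19)  (23,24)
take (2,4); take (4,5); take (5,7); skip (6,9); take (8,10); take (11,13); take (13,14); skip (12,18); take (14,19); take (23,24).
Selected: (2,4) (4,5) (5,7) (8,10) (11,13) (13,14) (14,19) (23,24)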